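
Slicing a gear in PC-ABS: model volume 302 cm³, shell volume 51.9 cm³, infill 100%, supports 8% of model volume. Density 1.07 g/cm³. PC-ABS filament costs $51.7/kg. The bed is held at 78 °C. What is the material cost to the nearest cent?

Volume inside the shell: 302 − 51.9 → 250.1 cm³.
Infill volume: 1.00 × 250.1 → 250.1 cm³.
Support = 0.08 × 302 = 24.16 cm³.
Total extruded = 51.9 + 250.1 + 24.16, so 326.16 cm³.
Mass = 326.16 × 1.07, so 348.9912 g.
Cost = 348.9912 g / 1000 × $51.7/kg = $18.04.

$18.04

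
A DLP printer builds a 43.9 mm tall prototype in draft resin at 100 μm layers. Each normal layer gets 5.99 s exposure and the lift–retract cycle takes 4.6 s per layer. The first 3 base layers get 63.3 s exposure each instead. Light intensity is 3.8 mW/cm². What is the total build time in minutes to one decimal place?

Layer count = ceil(43.9 / 0.1) = 439.
Burn-in layers = 3 × (63.3 + 4.6), so 203.7 s.
Remaining layers = 436 × (5.99 + 4.6) = 4617.24 s.
Total = 203.7 + 4617.24 = 4820.94 s = 80.3 minutes.

80.3 minutes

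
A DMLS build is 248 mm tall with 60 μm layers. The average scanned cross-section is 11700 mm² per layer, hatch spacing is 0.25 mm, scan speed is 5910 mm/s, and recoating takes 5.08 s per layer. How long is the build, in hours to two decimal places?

Layers = ⌈248/0.06⌉ = 4134.
Hatch length per layer: 11700 / 0.25 → 46800 mm.
Scan time per layer: 46800 / 5910 → 7.9188 s.
Layer cycle: 7.9188 + 5.08 → 12.9988 s.
Build time = 4134 × 12.9988 = 53737.0392 s = 14.93 hours.

14.93 hours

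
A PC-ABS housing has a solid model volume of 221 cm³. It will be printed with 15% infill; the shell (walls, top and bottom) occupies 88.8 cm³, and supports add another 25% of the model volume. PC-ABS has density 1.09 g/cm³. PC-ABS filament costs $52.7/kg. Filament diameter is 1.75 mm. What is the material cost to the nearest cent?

$9.41

Interior volume = 221 − 88.8, so 132.2 cm³.
Infill deposited: 0.15 × 132.2 → 19.83 cm³.
Support: 0.25 × 221 → 55.25 cm³.
Total printed volume = 88.8 + 19.83 + 55.25, so 163.88 cm³.
Mass = 163.88 × 1.09 = 178.6292 g.
At $52.7/kg: 178.6292/1000 × 52.7 = $9.41.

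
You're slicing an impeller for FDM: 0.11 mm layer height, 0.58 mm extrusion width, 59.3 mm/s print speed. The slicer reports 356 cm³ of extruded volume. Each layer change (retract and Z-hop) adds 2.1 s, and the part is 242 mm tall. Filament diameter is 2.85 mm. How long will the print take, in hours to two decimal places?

Bead cross-section: 0.11 × 0.58 → 0.0638 mm².
Toolpath length = 356 cm³ / 0.0638 mm² = 356000 / 0.0638 = 5579937.3 mm.
Print-move time = 5579937.3 / 59.3 = 94096.8 s.
Layers = ⌈242/0.11⌉ = 2200.
Layer-change overhead: 2200 × 2.1 → 4620 s.
Total = 94096.8 + 4620 = 98716.8 s = 27.42 hours.

27.42 hours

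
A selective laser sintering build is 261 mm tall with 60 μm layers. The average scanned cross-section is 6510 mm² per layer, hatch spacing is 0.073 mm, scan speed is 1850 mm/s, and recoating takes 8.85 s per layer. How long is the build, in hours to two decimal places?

Number of layers: 261 / 0.06 → 4350 (rounded up).
Hatch length per layer: 6510 / 0.073 → 89178.1 mm.
Scan time per layer = 89178.1 / 1850, so 48.2044 s.
Layer cycle = 48.2044 + 8.85 = 57.0544 s.
4350 layers × 57.0544 s/layer = 248186.64 s, i.e. 68.94 hours.

68.94 hours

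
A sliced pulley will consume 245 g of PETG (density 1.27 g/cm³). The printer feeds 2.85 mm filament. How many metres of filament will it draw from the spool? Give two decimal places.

30.24 m

Volume = 245 g / 1.27 g·cm⁻³ = 192.9134 cm³ = 192913.4 mm³.
Cross-section of 2.85 mm filament: π·(2.85/2)² = 6.3794 mm².
L = V/A = 192913.4/6.3794 = 30240.05 mm → 30.24 m.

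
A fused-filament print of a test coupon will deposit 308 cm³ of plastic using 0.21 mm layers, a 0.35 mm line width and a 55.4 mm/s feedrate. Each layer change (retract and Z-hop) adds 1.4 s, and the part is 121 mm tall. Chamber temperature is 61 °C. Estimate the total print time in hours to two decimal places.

Line area = 0.21 × 0.35, so 0.0735 mm².
Toolpath length = 308 cm³ / 0.0735 mm² = 308000 / 0.0735 = 4190476.2 mm.
Print-move time = 4190476.2 / 55.4, so 75640.4 s.
Layer count = ceil(121 / 0.21) = 577.
Non-print overhead = 577 × 1.4 = 807.8 s.
Total = 75640.4 + 807.8 = 76448.2 s = 21.24 hours.

21.24 hours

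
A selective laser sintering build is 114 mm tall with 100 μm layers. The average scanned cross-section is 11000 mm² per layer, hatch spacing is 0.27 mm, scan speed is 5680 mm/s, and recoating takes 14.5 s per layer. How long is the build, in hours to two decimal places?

Number of layers: 114 / 0.1 → 1140 (rounded up).
Per-layer scan distance: 11000 / 0.27 → 40740.7 mm.
Scan time per layer = 40740.7 / 5680, so 7.1727 s.
Time per layer: 7.1727 + 14.5 → 21.6727 s.
Build time = 1140 × 21.6727 = 24706.878 s = 6.86 hours.

6.86 hours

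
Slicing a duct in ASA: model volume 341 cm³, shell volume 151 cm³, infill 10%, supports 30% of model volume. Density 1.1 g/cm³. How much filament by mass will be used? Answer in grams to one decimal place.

299.5 g

Infill region: 341 − 151 → 190 cm³.
Infill volume = 0.10 × 190, so 19 cm³.
Support = 0.30 × 341 = 102.3 cm³.
Total extruded = 151 + 19 + 102.3 = 272.3 cm³.
Mass = 272.3 × 1.1 = 299.53 g.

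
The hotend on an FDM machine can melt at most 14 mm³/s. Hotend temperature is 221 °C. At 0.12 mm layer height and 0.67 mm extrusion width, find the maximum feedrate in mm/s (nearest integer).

A = 0.12 × 0.67 = 0.0804 mm².
v_max = Q/A = 14/0.0804 = 174.13 mm/s → 174 mm/s.

174 mm/s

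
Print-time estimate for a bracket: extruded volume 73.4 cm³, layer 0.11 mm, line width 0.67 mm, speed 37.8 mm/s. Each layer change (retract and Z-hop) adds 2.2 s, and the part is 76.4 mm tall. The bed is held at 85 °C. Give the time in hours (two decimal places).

Extrusion cross-section = 0.11 × 0.67, so 0.0737 mm².
Total extruded path = 73400/0.0737 = 995929.4 mm.
Print-move time = 995929.4 / 37.8, so 26347.3 s.
Number of layers: 76.4 / 0.11 → 695 (rounded up).
Layer-change overhead: 695 × 2.2 → 1529 s.
Total = 26347.3 + 1529 = 27876.3 s = 7.74 hours.

7.74 hours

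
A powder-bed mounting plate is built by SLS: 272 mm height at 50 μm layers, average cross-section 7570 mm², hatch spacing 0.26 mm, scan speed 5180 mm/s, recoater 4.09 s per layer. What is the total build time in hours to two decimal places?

Layers = ⌈272/0.05⌉ = 5440.
Hatch length per layer = 7570 / 0.26, so 29115.4 mm.
Per-layer scan time: 29115.4 / 5180 → 5.6207 s.
Layer cycle = 5.6207 + 4.09 = 9.7107 s.
Total: 5440 × 9.7107 s = 52826.208 s → 14.67 hours.

14.67 hours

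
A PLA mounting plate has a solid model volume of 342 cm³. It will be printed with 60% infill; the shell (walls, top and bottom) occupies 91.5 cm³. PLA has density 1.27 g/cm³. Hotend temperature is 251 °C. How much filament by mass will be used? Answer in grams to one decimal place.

Interior volume = 342 − 91.5, so 250.5 cm³.
Deposited infill = 0.60 × 250.5, so 150.3 cm³.
Total extruded: 91.5 + 150.3 → 241.8 cm³.
Mass: 241.8 × 1.27 → 307.086 g.

307.1 g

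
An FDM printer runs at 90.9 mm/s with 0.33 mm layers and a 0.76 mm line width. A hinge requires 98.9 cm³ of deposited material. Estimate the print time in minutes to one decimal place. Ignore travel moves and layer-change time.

72.3 minutes

Extrusion cross-section = 0.33 × 0.76 = 0.2508 mm².
Toolpath length = 98.9 cm³ / 0.2508 mm² = 98900 / 0.2508 = 394338.1 mm.
Time extruding = 394338.1 / 90.9 = 4338.2 s.
In the requested units: 4338.2 s = 72.3 minutes.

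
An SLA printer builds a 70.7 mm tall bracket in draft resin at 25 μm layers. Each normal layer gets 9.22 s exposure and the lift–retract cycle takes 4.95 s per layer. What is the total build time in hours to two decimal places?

11.13 hours

Number of layers: 70.7 / 0.025 → 2828 (rounded up).
Each layer takes = 9.22 + 4.95 = 14.17 s.
Build time: 2828 × 14.17 s = 40072.76 s, i.e. 11.13 hours.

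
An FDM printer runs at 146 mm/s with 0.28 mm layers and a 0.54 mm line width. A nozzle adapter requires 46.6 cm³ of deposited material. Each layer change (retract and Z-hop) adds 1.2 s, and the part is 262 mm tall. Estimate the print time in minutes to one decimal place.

Line area: 0.28 × 0.54 → 0.1512 mm².
Total extruded path = 46600/0.1512 = 308201.1 mm.
Extrusion time = 308201.1 / 146 = 2111 s.
Number of layers: 262 / 0.28 → 936 (rounded up).
Non-print overhead = 936 × 1.2, so 1123.2 s.
Total = 2111 + 1123.2 = 3234.2 s = 53.9 minutes.

53.9 minutes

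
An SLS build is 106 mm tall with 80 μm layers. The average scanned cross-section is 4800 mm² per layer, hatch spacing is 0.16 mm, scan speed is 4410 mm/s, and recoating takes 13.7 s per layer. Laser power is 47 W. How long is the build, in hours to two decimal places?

Number of layers: 106 / 0.08 → 1325 (rounded up).
Per-layer scan distance = 4800 / 0.16 = 30000 mm.
Laser time per layer: 30000 / 4410 → 6.8027 s.
Time per layer: 6.8027 + 13.7 → 20.5027 s.
1325 layers × 20.5027 s/layer = 27166.0775 s, i.e. 7.55 hours.

7.55 hours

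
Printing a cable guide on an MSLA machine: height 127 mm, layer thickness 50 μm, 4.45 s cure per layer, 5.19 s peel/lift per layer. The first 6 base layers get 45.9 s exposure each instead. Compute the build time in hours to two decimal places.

6.87 hours

Layer count = ceil(127 / 0.05) = 2540.
Burn-in layers: 6 × (45.9 + 5.19) → 306.54 s.
Normal layers: 2534 × (4.45 + 5.19) → 24427.76 s.
Sum: 306.54 + 24427.76 = 24734.3 s → 6.87 hours.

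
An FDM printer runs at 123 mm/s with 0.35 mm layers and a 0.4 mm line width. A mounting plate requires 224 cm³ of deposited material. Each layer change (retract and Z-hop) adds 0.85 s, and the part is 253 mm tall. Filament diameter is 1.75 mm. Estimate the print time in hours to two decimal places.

Extrusion cross-section = 0.35 × 0.4 = 0.14 mm².
Total extruded path = 224000/0.14 = 1600000 mm.
Print-move time = 1600000 / 123 = 13008.1 s.
Layer count = ceil(253 / 0.35) = 723.
Non-print overhead: 723 × 0.85 → 614.55 s.
Total = 13008.1 + 614.55 = 13622.65 s = 3.78 hours.

3.78 hours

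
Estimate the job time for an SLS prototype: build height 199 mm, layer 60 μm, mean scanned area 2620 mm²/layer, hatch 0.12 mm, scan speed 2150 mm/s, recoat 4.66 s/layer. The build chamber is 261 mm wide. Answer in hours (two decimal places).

13.65 hours

Layer count = ceil(199 / 0.06) = 3317.
Hatch length per layer = 2620 / 0.12, so 21833.3 mm.
Per-layer scan time = 21833.3 / 2150 = 10.155 s.
Per-layer time = 10.155 + 4.66 = 14.815 s.
3317 layers × 14.815 s/layer = 49141.355 s, i.e. 13.65 hours.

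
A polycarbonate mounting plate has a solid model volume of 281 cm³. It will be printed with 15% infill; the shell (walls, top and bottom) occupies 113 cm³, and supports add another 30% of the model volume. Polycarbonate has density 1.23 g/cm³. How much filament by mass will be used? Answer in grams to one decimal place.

Interior volume = 281 − 113, so 168 cm³.
Infill deposited: 0.15 × 168 → 25.2 cm³.
Support = 0.30 × 281 = 84.3 cm³.
Deposited volume = 113 + 25.2 + 84.3 = 222.5 cm³.
Mass = 222.5 × 1.23 = 273.675 g.

273.7 g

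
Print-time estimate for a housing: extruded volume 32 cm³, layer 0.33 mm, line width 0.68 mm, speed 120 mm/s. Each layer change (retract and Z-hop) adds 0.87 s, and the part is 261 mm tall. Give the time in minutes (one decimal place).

31.3 minutes

Line area: 0.33 × 0.68 → 0.2244 mm².
Path length: 32000 mm³ / 0.2244 mm² → 142602.5 mm.
Print-move time = 142602.5 / 120 = 1188.4 s.
Layers = ⌈261/0.33⌉ = 791.
Non-print overhead: 791 × 0.87 → 688.17 s.
Altogether 1188.4 + 688.17 = 1876.57 s, i.e. 31.3 minutes.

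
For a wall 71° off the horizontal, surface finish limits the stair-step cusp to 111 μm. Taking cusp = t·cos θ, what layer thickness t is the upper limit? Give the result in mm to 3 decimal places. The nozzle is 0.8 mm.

t = h_c / cos θ = 0.111 / 0.3256 = 0.341 mm.

0.341 mm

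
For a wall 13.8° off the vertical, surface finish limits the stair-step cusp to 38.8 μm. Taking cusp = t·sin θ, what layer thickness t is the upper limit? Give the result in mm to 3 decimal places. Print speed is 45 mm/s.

0.163 mm

Layer height = cusp / sin(13.8°) = 0.0388 / 0.2385 = 0.163 mm.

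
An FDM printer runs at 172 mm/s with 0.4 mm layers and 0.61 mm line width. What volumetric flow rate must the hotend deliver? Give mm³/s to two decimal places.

Extrusion cross-section = 0.4 × 0.61 = 0.244 mm².
Q = v·A = 172 × 0.244 = 41.97 mm³/s.

41.97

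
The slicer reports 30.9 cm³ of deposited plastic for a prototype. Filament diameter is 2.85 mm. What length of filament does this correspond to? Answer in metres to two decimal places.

4.84 m

Cross-section of 2.85 mm filament: π·(2.85/2)² = 6.3794 mm².
L = 30900 mm³ / 6.3794 mm² = 4843.72 mm, i.e. 4.84 m.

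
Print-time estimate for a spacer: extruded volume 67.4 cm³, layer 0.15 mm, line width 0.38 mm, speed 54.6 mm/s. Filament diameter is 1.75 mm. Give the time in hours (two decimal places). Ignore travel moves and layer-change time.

Line area = 0.15 × 0.38, so 0.057 mm².
Toolpath length = 67.4 cm³ / 0.057 mm² = 67400 / 0.057 = 1182456.1 mm.
Time extruding = 1182456.1 / 54.6 = 21656.7 s.
Converting: 21656.7 s = 6.02 hours.

6.02 hours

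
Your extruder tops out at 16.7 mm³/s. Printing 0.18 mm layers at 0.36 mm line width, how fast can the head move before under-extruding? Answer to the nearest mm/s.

A = 0.18 × 0.36, so 0.0648 mm².
Max speed = 16.7 / 0.0648 = 257.72 ≈ 258 mm/s.

258 mm/s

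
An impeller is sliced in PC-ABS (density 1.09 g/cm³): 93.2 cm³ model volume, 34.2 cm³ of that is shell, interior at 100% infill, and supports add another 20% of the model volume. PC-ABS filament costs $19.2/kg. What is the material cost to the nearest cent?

Infill region = 93.2 − 34.2 = 59 cm³.
Deposited infill = 1.00 × 59, so 59 cm³.
Support: 0.20 × 93.2 → 18.64 cm³.
Total extruded = 34.2 + 59 + 18.64 = 111.84 cm³.
Mass: 111.84 × 1.09 → 121.9056 g.
Cost = 121.9056 g / 1000 × $19.2/kg = $2.34.

$2.34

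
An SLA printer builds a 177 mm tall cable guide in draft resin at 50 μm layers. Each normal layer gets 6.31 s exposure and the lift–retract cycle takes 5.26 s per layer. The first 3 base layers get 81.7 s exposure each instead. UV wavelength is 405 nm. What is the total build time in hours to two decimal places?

11.44 hours

Layers = ⌈177/0.05⌉ = 3540.
Burn-in layers = 3 × (81.7 + 5.26), so 260.88 s.
Remaining layers = 3537 × (6.31 + 5.26) = 40923.09 s.
Sum: 260.88 + 40923.09 = 41183.97 s → 11.44 hours.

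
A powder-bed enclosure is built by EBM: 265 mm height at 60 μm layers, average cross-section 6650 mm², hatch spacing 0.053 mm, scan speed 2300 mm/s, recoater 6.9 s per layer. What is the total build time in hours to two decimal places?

Number of layers: 265 / 0.06 → 4417 (rounded up).
Per-layer scan distance = 6650 / 0.053 = 125471.7 mm.
Beam time per layer = 125471.7 / 2300, so 54.5529 s.
Layer cycle: 54.5529 + 6.9 → 61.4529 s.
4417 layers × 61.4529 s/layer = 271437.4593 s, i.e. 75.40 hours.

75.40 hours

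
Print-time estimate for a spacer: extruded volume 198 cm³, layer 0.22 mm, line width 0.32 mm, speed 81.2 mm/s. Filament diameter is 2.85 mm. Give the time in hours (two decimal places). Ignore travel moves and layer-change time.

Extrusion cross-section: 0.22 × 0.32 → 0.0704 mm².
Path length: 198000 mm³ / 0.0704 mm² → 2812500 mm.
Time extruding: 2812500 / 81.2 → 34636.7 s.
Converting: 34636.7 s = 9.62 hours.

9.62 hours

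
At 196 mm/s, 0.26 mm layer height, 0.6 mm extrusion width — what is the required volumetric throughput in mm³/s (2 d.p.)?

Bead cross-section = 0.26 × 0.6, so 0.156 mm².
Q = v·A = 196 × 0.156 = 30.58 mm³/s.

30.58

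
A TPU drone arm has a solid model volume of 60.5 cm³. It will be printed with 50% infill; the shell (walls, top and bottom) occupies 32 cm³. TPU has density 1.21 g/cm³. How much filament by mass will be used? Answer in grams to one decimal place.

Volume inside the shell: 60.5 − 32 → 28.5 cm³.
Infill deposited = 0.50 × 28.5 = 14.25 cm³.
Total printed volume: 32 + 14.25 → 46.25 cm³.
Mass: 46.25 × 1.21 → 55.9625 g.

56.0 g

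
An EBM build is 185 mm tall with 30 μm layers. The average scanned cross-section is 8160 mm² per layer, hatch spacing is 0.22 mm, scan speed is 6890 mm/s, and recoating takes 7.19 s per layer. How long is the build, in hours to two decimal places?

Number of layers: 185 / 0.03 → 6167 (rounded up).
Hatch length per layer = 8160 / 0.22, so 37090.9 mm.
Per-layer scan time = 37090.9 / 6890 = 5.3833 s.
Per-layer time: 5.3833 + 7.19 → 12.5733 s.
Total: 6167 × 12.5733 s = 77539.5411 s → 21.54 hours.

21.54 hours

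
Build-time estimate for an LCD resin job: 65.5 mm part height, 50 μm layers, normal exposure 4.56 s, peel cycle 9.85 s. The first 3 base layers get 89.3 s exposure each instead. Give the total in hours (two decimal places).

Number of layers: 65.5 / 0.05 → 1310 (rounded up).
Bottom layers: 3 × (89.3 + 9.85) → 297.45 s.
Remaining layers = 1307 × (4.56 + 9.85) = 18833.87 s.
Sum: 297.45 + 18833.87 = 19131.32 s → 5.31 hours.

5.31 hours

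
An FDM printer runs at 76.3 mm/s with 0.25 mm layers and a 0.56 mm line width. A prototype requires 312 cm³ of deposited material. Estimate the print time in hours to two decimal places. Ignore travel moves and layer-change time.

Extrusion cross-section = 0.25 × 0.56 = 0.14 mm².
Toolpath length = 312 cm³ / 0.14 mm² = 312000 / 0.14 = 2228571.4 mm.
Time extruding = 2228571.4 / 76.3 = 29208 s.
29208 s = 8.11 hours.

8.11 hours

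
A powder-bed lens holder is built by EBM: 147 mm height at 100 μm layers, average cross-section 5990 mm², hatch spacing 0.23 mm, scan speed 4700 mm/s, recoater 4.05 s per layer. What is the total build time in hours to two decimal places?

3.92 hours

Layers = ⌈147/0.1⌉ = 1470.
Hatch length per layer: 5990 / 0.23 → 26043.5 mm.
Per-layer scan time = 26043.5 / 4700, so 5.5412 s.
Time per layer = 5.5412 + 4.05, so 9.5912 s.
Build time = 1470 × 9.5912 = 14099.064 s = 3.92 hours.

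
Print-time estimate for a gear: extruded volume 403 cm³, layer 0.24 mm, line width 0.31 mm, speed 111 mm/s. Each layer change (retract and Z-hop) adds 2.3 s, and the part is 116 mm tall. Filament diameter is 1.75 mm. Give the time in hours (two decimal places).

13.86 hours

Line area: 0.24 × 0.31 → 0.0744 mm².
Toolpath length = 403 cm³ / 0.0744 mm² = 403000 / 0.0744 = 5416666.7 mm.
Extrusion time: 5416666.7 / 111 → 48798.8 s.
Layer count = ceil(116 / 0.24) = 484.
Z-hop total = 484 × 2.3, so 1113.2 s.
Total = 48798.8 + 1113.2 = 49912 s = 13.86 hours.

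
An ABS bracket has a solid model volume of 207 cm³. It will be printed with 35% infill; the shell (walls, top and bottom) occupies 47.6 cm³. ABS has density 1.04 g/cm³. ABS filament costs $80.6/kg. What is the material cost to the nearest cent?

$8.67

Interior volume = 207 − 47.6 = 159.4 cm³.
Infill volume = 0.35 × 159.4 = 55.79 cm³.
Deposited volume = 47.6 + 55.79, so 103.39 cm³.
Mass = 103.39 × 1.04 = 107.5256 g.
At $80.6/kg: 107.5256/1000 × 80.6 = $8.67.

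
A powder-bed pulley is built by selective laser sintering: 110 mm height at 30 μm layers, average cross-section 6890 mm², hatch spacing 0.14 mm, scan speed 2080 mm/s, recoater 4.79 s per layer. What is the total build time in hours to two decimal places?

28.98 hours

Layer count = ceil(110 / 0.03) = 3667.
Per-layer scan distance = 6890 / 0.14 = 49214.3 mm.
Laser time per layer: 49214.3 / 2080 → 23.6607 s.
Time per layer: 23.6607 + 4.79 → 28.4507 s.
Total: 3667 × 28.4507 s = 104328.7169 s → 28.98 hours.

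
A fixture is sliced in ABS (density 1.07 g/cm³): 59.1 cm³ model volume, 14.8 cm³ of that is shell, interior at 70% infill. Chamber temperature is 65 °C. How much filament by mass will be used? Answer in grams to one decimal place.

Interior volume = 59.1 − 14.8 = 44.3 cm³.
Infill volume = 0.70 × 44.3, so 31.01 cm³.
Total printed volume = 14.8 + 31.01, so 45.81 cm³.
Mass: 45.81 × 1.07 → 49.0167 g.

49.0 g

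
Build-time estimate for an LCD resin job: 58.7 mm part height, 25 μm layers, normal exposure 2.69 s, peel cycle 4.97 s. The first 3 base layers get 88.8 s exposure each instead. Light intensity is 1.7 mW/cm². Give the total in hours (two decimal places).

Number of layers: 58.7 / 0.025 → 2348 (rounded up).
Burn-in layers = 3 × (88.8 + 4.97) = 281.31 s.
Regular layers = 2345 × (2.69 + 4.97) = 17962.7 s.
Total = 281.31 + 17962.7 = 18244.01 s = 5.07 hours.

5.07 hours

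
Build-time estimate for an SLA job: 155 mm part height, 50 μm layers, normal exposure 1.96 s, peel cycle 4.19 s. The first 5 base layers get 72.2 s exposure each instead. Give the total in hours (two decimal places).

Layers = ⌈155/0.05⌉ = 3100.
Base layers: 5 × (72.2 + 4.19) → 381.95 s.
Regular layers = 3095 × (1.96 + 4.19), so 19034.25 s.
Sum: 381.95 + 19034.25 = 19416.2 s → 5.39 hours.

5.39 hours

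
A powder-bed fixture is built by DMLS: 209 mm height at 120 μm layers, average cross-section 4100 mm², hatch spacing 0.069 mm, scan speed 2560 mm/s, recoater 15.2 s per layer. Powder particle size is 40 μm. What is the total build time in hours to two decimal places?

Number of layers: 209 / 0.12 → 1742 (rounded up).
Hatch length per layer = 4100 / 0.069, so 59420.3 mm.
Scan time per layer: 59420.3 / 2560 → 23.2111 s.
Time per layer = 23.2111 + 15.2 = 38.4111 s.
Build time = 1742 × 38.4111 = 66912.1362 s = 18.59 hours.

18.59 hours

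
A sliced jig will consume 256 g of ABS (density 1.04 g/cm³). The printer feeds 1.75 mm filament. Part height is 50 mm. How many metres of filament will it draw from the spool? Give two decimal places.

102.34 m

Extruded volume: 256/1.04 = 246.1538 cm³ (246153.8 mm³).
Cross-section of 1.75 mm filament: π·(1.75/2)² = 2.4053 mm².
Length = 246153.8 / 2.4053 = 102338.09 mm = 102.34 m.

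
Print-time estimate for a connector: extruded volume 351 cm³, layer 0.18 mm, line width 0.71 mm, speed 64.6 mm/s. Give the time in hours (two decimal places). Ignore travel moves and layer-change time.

Bead cross-section = 0.18 × 0.71, so 0.1278 mm².
Toolpath length = 351 cm³ / 0.1278 mm² = 351000 / 0.1278 = 2746478.9 mm.
Extrusion time: 2746478.9 / 64.6 → 42515.2 s.
That's 42515.2 s → 11.81 hours.

11.81 hours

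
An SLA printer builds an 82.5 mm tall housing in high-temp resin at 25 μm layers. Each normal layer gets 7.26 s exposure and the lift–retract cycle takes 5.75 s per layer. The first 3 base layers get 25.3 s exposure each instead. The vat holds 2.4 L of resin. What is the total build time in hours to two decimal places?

11.94 hours

Number of layers: 82.5 / 0.025 → 3300 (rounded up).
Bottom layers: 3 × (25.3 + 5.75) → 93.15 s.
Remaining layers = 3297 × (7.26 + 5.75) = 42893.97 s.
Sum: 93.15 + 42893.97 = 42987.12 s → 11.94 hours.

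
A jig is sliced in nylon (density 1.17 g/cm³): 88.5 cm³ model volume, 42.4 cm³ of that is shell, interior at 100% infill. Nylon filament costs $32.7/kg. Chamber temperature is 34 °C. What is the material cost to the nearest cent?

$3.39

Volume inside the shell = 88.5 − 42.4, so 46.1 cm³.
Infill volume = 1.00 × 46.1, so 46.1 cm³.
Total extruded = 42.4 + 46.1 = 88.5 cm³.
Mass: 88.5 × 1.17 → 103.545 g.
Cost = 103.545 g / 1000 × $32.7/kg = $3.39.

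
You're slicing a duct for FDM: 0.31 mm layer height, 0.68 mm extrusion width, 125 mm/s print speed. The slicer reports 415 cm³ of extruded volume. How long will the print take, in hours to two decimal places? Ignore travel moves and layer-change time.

Extrusion cross-section: 0.31 × 0.68 → 0.2108 mm².
Toolpath length = 415 cm³ / 0.2108 mm² = 415000 / 0.2108 = 1968690.7 mm.
Time extruding = 1968690.7 / 125, so 15749.5 s.
In the requested units: 15749.5 s = 4.37 hours.

4.37 hours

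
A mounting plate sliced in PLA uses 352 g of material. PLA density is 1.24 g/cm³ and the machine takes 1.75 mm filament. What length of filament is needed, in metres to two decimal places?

118.02 m

Volume = 352 g / 1.24 g·cm⁻³ = 283.871 cm³ = 283871 mm³.
A = π r² = π × 0.875² = 2.4053 mm².
Length = 283871 / 2.4053 = 118018.96 mm = 118.02 m.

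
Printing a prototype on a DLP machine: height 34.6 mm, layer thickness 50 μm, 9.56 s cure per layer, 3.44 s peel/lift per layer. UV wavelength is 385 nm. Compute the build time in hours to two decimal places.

2.50 hours

Layers = ⌈34.6/0.05⌉ = 692.
Each layer takes: 9.56 + 3.44 → 13 s.
Total = 692 × 13 = 8996 s = 2.50 hours.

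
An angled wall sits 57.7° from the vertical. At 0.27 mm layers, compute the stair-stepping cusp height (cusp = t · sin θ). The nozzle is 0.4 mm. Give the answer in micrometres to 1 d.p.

228.2 μm

Cusp = layer height × sin(57.7°) = 0.27 × 0.8453 = 0.228231 mm = 228.2 μm.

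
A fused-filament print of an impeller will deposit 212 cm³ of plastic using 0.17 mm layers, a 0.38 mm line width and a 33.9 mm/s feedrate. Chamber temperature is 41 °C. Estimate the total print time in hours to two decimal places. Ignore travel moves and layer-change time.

26.89 hours

Extrusion cross-section = 0.17 × 0.38, so 0.0646 mm².
Total extruded path = 212000/0.0646 = 3281733.7 mm.
Time extruding: 3281733.7 / 33.9 → 96806.3 s.
Converting: 96806.3 s = 26.89 hours.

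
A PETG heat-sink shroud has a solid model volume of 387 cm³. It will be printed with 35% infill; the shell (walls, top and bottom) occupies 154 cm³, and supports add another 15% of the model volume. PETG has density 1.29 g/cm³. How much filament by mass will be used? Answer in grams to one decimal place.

Infill region = 387 − 154 = 233 cm³.
Infill volume: 0.35 × 233 → 81.55 cm³.
Support = 0.15 × 387 = 58.05 cm³.
Total printed volume: 154 + 81.55 + 58.05 → 293.6 cm³.
Mass: 293.6 × 1.29 → 378.744 g.

378.7 g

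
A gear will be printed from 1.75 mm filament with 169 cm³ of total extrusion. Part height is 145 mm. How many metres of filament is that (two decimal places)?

Cross-section of 1.75 mm filament: π·(1.75/2)² = 2.4053 mm².
L = 169000 mm³ / 2.4053 mm² = 70261.51 mm, i.e. 70.26 m.

70.26 m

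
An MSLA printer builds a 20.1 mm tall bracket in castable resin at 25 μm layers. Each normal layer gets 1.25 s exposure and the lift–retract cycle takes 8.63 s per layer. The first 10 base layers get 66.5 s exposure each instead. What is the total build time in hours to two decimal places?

2.39 hours

Number of layers: 20.1 / 0.025 → 804 (rounded up).
Base layers: 10 × (66.5 + 8.63) → 751.3 s.
Normal layers = 794 × (1.25 + 8.63), so 7844.72 s.
Total = 751.3 + 7844.72 = 8596.02 s = 2.39 hours.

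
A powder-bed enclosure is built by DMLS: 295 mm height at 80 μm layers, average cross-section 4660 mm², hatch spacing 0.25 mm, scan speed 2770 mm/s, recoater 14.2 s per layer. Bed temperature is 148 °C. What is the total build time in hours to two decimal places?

Layer count = ceil(295 / 0.08) = 3688.
Hatch length per layer = 4660 / 0.25, so 18640 mm.
Laser time per layer = 18640 / 2770 = 6.7292 s.
Per-layer time: 6.7292 + 14.2 → 20.9292 s.
3688 layers × 20.9292 s/layer = 77186.8896 s, i.e. 21.44 hours.

21.44 hours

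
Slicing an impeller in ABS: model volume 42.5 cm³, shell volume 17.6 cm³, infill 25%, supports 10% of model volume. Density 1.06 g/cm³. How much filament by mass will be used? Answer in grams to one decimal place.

Volume inside the shell: 42.5 − 17.6 → 24.9 cm³.
Infill volume = 0.25 × 24.9 = 6.225 cm³.
Support: 0.10 × 42.5 → 4.25 cm³.
Total extruded = 17.6 + 6.225 + 4.25 = 28.075 cm³.
Mass = 28.075 × 1.06 = 29.7595 g.

29.8 g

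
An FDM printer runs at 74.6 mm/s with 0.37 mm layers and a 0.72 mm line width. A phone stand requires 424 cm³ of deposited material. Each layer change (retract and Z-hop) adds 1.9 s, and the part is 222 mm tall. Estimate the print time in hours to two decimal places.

Extrusion cross-section: 0.37 × 0.72 → 0.2664 mm².
Toolpath length = 424 cm³ / 0.2664 mm² = 424000 / 0.2664 = 1591591.6 mm.
Extrusion time: 1591591.6 / 74.6 → 21335 s.
Number of layers: 222 / 0.37 → 600 (rounded up).
Non-print overhead = 600 × 1.9, so 1140 s.
Altogether 21335 + 1140 = 22475 s, i.e. 6.24 hours.

6.24 hours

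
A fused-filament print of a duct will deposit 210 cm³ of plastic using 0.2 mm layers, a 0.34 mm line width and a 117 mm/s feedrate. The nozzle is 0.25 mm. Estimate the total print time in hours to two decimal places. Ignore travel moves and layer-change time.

Line area = 0.2 × 0.34 = 0.068 mm².
Total extruded path = 210000/0.068 = 3088235.3 mm.
Time extruding: 3088235.3 / 117 → 26395.2 s.
In the requested units: 26395.2 s = 7.33 hours.

7.33 hours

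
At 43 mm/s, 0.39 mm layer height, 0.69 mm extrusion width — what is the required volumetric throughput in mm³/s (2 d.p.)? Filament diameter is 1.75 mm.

11.57

Bead cross-section = 0.39 × 0.69 = 0.2691 mm².
Volumetric flow = 43 × 0.2691 = 11.57 mm³/s.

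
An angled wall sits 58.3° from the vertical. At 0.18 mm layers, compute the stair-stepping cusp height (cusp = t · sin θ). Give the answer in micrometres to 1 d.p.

153.1 μm

Cusp = layer height × sin(58.3°) = 0.18 × 0.8508 = 0.153144 mm = 153.1 μm.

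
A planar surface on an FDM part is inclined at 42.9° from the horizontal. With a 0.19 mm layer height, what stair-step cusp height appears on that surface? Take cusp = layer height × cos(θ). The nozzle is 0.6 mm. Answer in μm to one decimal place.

Cusp = layer height × cos(42.9°) = 0.19 × 0.7325 = 0.139175 mm = 139.2 μm.

139.2 μm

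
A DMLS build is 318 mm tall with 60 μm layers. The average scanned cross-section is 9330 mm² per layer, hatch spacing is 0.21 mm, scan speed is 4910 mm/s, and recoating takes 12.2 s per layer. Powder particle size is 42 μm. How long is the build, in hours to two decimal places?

31.28 hours

Layers = ⌈318/0.06⌉ = 5300.
Scan path per layer = 9330 / 0.21, so 44428.6 mm.
Laser time per layer = 44428.6 / 4910, so 9.0486 s.
Layer cycle: 9.0486 + 12.2 → 21.2486 s.
5300 layers × 21.2486 s/layer = 112617.58 s, i.e. 31.28 hours.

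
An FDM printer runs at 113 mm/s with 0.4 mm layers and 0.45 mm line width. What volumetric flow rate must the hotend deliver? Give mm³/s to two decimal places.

Bead cross-section = 0.4 × 0.45, so 0.18 mm².
Q = v·A = 113 × 0.18 = 20.34 mm³/s.

20.34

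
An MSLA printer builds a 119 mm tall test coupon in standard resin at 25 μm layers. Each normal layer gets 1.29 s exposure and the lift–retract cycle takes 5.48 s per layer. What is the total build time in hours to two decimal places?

8.95 hours

Number of layers: 119 / 0.025 → 4760 (rounded up).
Cycle time: 1.29 + 5.48 → 6.77 s.
Total = 4760 × 6.77 = 32225.2 s = 8.95 hours.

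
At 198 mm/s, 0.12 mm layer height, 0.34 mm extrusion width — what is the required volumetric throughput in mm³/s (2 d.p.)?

8.08

Extrusion cross-section: 0.12 × 0.34 → 0.0408 mm².
Q = v·A = 198 × 0.0408 = 8.08 mm³/s.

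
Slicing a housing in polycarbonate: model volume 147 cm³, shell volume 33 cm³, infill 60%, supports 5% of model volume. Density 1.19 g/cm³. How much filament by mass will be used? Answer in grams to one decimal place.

129.4 g

Infill region = 147 − 33, so 114 cm³.
Deposited infill = 0.60 × 114 = 68.4 cm³.
Support = 0.05 × 147 = 7.35 cm³.
Deposited volume = 33 + 68.4 + 7.35, so 108.75 cm³.
Mass = 108.75 × 1.19 = 129.4125 g.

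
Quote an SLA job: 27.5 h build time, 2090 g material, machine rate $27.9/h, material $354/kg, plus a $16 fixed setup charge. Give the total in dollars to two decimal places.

$1523.11

Time charge = 27.9 × 27.5, so $767.25.
Material cost: 354 × 2090/1000 → $739.86.
Total = 767.25 + 739.86 + 16 = $1523.11.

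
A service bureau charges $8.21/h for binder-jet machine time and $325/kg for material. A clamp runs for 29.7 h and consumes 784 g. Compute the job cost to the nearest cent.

Machine-time cost = 8.21 × 29.7 = $243.837.
Feedstock cost: 325 × 784/1000 → $254.80.
Total = 243.837 + 254.80 = 498.637 ≈ $498.64.

$498.64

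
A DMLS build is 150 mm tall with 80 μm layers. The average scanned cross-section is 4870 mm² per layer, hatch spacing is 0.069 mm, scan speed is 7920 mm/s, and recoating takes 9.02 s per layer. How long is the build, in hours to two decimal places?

Layer count = ceil(150 / 0.08) = 1875.
Scan path per layer = 4870 / 0.069 = 70579.7 mm.
Per-layer scan time: 70579.7 / 7920 → 8.9116 s.
Time per layer: 8.9116 + 9.02 → 17.9316 s.
1875 layers × 17.9316 s/layer = 33621.75 s, i.e. 9.34 hours.

9.34 hours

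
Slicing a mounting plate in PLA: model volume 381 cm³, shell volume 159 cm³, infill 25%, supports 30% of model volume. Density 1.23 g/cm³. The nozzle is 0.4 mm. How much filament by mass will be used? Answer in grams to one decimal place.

404.4 g

Infill region = 381 − 159 = 222 cm³.
Deposited infill: 0.25 × 222 → 55.5 cm³.
Support: 0.30 × 381 → 114.3 cm³.
Total extruded = 159 + 55.5 + 114.3, so 328.8 cm³.
Mass = 328.8 × 1.23 = 404.424 g.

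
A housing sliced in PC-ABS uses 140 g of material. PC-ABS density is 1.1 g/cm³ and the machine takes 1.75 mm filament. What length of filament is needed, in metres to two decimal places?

52.91 m

Extruded volume: 140/1.1 = 127.2727 cm³ (127272.7 mm³).
Filament cross-section = π × (1.75/2)² = 2.4053 mm².
Length = 127272.7 / 2.4053 = 52913.44 mm = 52.91 m.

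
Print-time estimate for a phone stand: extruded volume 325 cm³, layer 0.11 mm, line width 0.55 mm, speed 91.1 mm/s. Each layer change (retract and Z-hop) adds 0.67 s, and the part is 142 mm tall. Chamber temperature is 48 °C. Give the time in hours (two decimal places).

16.62 hours

Bead cross-section = 0.11 × 0.55 = 0.0605 mm².
Total extruded path = 325000/0.0605 = 5371900.8 mm.
Extrusion time = 5371900.8 / 91.1 = 58967.1 s.
Number of layers: 142 / 0.11 → 1291 (rounded up).
Z-hop total = 1291 × 0.67 = 864.97 s.
Total = 58967.1 + 864.97 = 59832.07 s = 16.62 hours.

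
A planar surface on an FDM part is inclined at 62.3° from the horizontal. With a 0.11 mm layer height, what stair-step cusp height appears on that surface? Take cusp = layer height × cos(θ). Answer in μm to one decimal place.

51.1 μm

h_c = t·cos θ = 0.11 × 0.4648 = 0.051128 mm (51.1 μm).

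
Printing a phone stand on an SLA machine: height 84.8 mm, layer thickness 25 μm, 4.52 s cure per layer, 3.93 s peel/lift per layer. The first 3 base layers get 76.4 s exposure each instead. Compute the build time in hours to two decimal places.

8.02 hours

Layer count = ceil(84.8 / 0.025) = 3392.
Burn-in layers: 3 × (76.4 + 3.93) → 240.99 s.
Remaining layers: 3389 × (4.52 + 3.93) → 28637.05 s.
Sum: 240.99 + 28637.05 = 28878.04 s → 8.02 hours.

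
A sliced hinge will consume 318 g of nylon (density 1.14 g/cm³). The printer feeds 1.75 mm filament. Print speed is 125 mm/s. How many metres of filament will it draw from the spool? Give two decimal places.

Extruded volume: 318/1.14 = 278.9474 cm³ (278947.4 mm³).
Filament cross-section = π × (1.75/2)² = 2.4053 mm².
Length = 278947.4 / 2.4053 = 115971.98 mm = 115.97 m.

115.97 m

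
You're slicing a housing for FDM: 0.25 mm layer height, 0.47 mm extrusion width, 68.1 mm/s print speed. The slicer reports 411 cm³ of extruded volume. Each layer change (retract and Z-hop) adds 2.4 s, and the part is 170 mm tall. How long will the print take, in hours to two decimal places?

14.72 hours

Extrusion cross-section = 0.25 × 0.47 = 0.1175 mm².
Path length: 411000 mm³ / 0.1175 mm² → 3497872.3 mm.
Extrusion time: 3497872.3 / 68.1 → 51363.8 s.
Number of layers: 170 / 0.25 → 680 (rounded up).
Non-print overhead = 680 × 2.4 = 1632 s.
Altogether 51363.8 + 1632 = 52995.8 s, i.e. 14.72 hours.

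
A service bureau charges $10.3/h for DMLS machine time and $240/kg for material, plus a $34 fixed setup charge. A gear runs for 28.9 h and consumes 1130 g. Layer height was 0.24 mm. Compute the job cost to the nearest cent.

Machine cost = 10.3 × 28.9 = $297.67.
Feedstock cost: 240 × 1130/1000 → $271.20.
Total = 297.67 + 271.20 + 34 = $602.87.

$602.87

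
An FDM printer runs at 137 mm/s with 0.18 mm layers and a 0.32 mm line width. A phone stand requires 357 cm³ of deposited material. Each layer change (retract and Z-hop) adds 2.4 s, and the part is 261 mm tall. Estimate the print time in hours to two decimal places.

Bead cross-section: 0.18 × 0.32 → 0.0576 mm².
Toolpath length = 357 cm³ / 0.0576 mm² = 357000 / 0.0576 = 6197916.7 mm.
Extrusion time = 6197916.7 / 137 = 45240.3 s.
Layer count = ceil(261 / 0.18) = 1450.
Layer-change overhead = 1450 × 2.4 = 3480 s.
Altogether 45240.3 + 3480 = 48720.3 s, i.e. 13.53 hours.

13.53 hours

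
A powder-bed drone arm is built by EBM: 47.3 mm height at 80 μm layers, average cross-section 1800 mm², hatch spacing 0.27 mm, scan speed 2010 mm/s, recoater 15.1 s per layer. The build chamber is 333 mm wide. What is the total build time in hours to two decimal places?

Layer count = ceil(47.3 / 0.08) = 592.
Scan path per layer = 1800 / 0.27 = 6666.7 mm.
Per-layer scan time = 6666.7 / 2010, so 3.3168 s.
Time per layer = 3.3168 + 15.1, so 18.4168 s.
Total: 592 × 18.4168 s = 10902.7456 s → 3.03 hours.

3.03 hours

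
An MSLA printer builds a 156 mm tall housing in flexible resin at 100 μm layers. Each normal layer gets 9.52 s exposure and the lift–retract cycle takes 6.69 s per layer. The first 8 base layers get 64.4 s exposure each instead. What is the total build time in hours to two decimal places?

7.15 hours

Number of layers: 156 / 0.1 → 1560 (rounded up).
Base layers = 8 × (64.4 + 6.69) = 568.72 s.
Remaining layers = 1552 × (9.52 + 6.69), so 25157.92 s.
Total = 568.72 + 25157.92 = 25726.64 s = 7.15 hours.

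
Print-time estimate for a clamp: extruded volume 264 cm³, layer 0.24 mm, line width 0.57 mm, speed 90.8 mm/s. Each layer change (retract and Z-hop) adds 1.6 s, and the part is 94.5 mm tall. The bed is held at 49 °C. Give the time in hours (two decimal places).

Line area = 0.24 × 0.57, so 0.1368 mm².
Toolpath length = 264 cm³ / 0.1368 mm² = 264000 / 0.1368 = 1929824.6 mm.
Print-move time = 1929824.6 / 90.8 = 21253.6 s.
Number of layers: 94.5 / 0.24 → 394 (rounded up).
Layer-change overhead: 394 × 1.6 → 630.4 s.
Altogether 21253.6 + 630.4 = 21884 s, i.e. 6.08 hours.

6.08 hours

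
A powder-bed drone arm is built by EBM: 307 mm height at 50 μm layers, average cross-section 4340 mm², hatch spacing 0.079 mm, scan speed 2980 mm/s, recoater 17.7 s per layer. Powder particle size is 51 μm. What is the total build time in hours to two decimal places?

Number of layers: 307 / 0.05 → 6140 (rounded up).
Hatch length per layer: 4340 / 0.079 → 54936.7 mm.
Scan time per layer: 54936.7 / 2980 → 18.4351 s.
Layer cycle = 18.4351 + 17.7, so 36.1351 s.
Build time = 6140 × 36.1351 = 221869.514 s = 61.63 hours.

61.63 hours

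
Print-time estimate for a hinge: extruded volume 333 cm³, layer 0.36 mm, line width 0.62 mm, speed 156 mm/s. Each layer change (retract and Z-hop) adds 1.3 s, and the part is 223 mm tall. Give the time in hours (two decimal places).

2.88 hours

Extrusion cross-section = 0.36 × 0.62 = 0.2232 mm².
Toolpath length = 333 cm³ / 0.2232 mm² = 333000 / 0.2232 = 1491935.5 mm.
Extrusion time: 1491935.5 / 156 → 9563.7 s.
Number of layers: 223 / 0.36 → 620 (rounded up).
Non-print overhead = 620 × 1.3 = 806 s.
Total = 9563.7 + 806 = 10369.7 s = 2.88 hours.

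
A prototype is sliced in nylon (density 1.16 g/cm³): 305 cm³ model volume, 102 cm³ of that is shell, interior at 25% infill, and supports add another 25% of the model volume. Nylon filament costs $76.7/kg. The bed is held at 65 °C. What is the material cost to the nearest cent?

Infill region = 305 − 102 = 203 cm³.
Deposited infill = 0.25 × 203 = 50.75 cm³.
Support = 0.25 × 305, so 76.25 cm³.
Total extruded = 102 + 50.75 + 76.25, so 229 cm³.
Mass = 229 × 1.16 = 265.64 g.
At $76.7/kg: 265.64/1000 × 76.7 = $20.37.

$20.37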